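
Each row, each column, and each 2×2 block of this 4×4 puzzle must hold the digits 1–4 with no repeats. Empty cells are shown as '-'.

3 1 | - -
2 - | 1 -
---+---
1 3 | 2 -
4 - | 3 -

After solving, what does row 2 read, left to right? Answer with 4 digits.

r1c3 = 4 (sole candidate).
r1c4 = 2 (sole candidate).
r2c2 = 4: row 2 has {1,2}; col 2 has {1,3}; box has {1,2,3} → only 4 remains.
r2c4 = 3: row 2 has {1,2,4}; col 4 has {2}; box has {1,2,4} → only 3 remains.

2413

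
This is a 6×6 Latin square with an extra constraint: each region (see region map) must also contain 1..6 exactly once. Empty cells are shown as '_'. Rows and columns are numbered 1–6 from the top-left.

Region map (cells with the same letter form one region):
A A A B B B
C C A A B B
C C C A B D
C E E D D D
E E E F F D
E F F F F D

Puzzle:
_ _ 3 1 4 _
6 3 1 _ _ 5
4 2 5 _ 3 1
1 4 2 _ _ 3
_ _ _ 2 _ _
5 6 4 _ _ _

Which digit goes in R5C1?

R1C1 = 2 (sole candidate).
R1C2 = 5 (sole candidate).
R1C6 = 6 (sole candidate).
R2C4 = 4 (sole candidate).
R2C5 = 2 (sole candidate).
R3C4 = 6 (sole candidate).
R4C4 = 5 (sole candidate).
R4C5 = 6 (sole candidate).
R5C1 = 3: row 5 has {2}; col 1 has {1,2,4,5,6}; region has {2,4,5} → only 3 remains.

3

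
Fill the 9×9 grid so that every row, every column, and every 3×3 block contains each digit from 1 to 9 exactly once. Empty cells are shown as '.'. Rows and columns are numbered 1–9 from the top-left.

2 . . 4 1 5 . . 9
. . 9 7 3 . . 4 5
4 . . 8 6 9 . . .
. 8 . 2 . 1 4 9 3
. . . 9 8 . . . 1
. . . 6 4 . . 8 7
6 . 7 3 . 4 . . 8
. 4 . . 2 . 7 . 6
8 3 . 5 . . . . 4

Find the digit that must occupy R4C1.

7

R2C1 = 1 (sole candidate).
R2C2 = 6 (sole candidate).
R2C6 = 2 (sole candidate).
R2C7 = 8 (sole candidate).
R3C9 = 2 (sole candidate).
R6C6 = 3 (sole candidate).
R7C5 = 9 (sole candidate).
R8C4 = 1 (sole candidate).
R8C6 = 8 (sole candidate).
R9C5 = 7 (sole candidate).
R9C6 = 6 (sole candidate).
R1C2 = 7 (sole candidate).
R3C2 = 5 (sole candidate).
R3C3 = 3 (sole candidate).
R3C7 = 1 (sole candidate).
R3C8 = 7 (sole candidate).
R4C5 = 5 (sole candidate).
R5C2 = 2 (sole candidate).
R5C6 = 7 (sole candidate).
R7C2 = 1 (sole candidate).
R8C3 = 5 (sole candidate).
R8C8 = 3 (sole candidate).
R9C3 = 2 (sole candidate).
R9C7 = 9 (sole candidate).
R9C8 = 1 (sole candidate).
R1C3 = 8 (sole candidate).
R1C8 = 6 (sole candidate).
R4C1 = 7: row 4 has {1,2,3,4,5,8,9}; col 1 has {1,2,4,6,8}; box has {2,8} → only 7 remains.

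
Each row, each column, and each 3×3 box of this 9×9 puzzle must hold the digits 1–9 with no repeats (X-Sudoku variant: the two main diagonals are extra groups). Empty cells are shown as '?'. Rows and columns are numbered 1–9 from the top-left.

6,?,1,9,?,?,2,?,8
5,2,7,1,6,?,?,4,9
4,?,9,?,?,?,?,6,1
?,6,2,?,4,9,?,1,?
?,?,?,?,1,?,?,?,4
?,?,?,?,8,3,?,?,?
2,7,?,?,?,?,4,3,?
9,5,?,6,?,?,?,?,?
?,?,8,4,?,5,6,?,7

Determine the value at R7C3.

6

R1C2 = 3: row 1 has {1,2,6,8,9}; col 2 has {2,5,6,7}; box has {1,2,4,5,6,7,9} → only 3 remains.
R2C6 = 8: row 2 has {1,2,4,5,6,7,9}; col 6 has {3,5,9}; box has {1,6,9} → only 8 remains.
R2C7 = 3: row 2 has {1,2,4,5,6,7,8,9}; col 7 has {2,4,6}; box has {1,2,4,6,8,9} → only 3 remains.
R3C2 = 8: row 3 has {1,4,6,9}; col 2 has {2,3,5,6,7}; box has {1,2,3,4,5,6,7,9} → only 8 remains.
R3C7 = 7: row 3 has {1,4,6,8,9}; col 7 has {2,3,4,6}; box has {1,2,3,4,6,8,9}; anti-diagonal has {1,4,5,8,9} → only 7 remains.
R4C4 = 5: row 4 has {1,2,4,6,9}; col 4 has {1,4,6,9}; box has {1,3,4,8,9}; main diagonal has {1,2,3,4,6,7,9} → only 5 remains.
R4C7 = 8: row 4 has {1,2,4,5,6,9}; col 7 has {2,3,4,6,7}; box has {1,4} → only 8 remains.
R4C9 = 3: row 4 has {1,2,4,5,6,8,9}; col 9 has {1,4,7,8,9}; box has {1,4,8} → only 3 remains.
R5C2 = 9: row 5 has {1,4}; col 2 has {2,3,5,6,7,8}; box has {2,6} → only 9 remains.
R5C7 = 5: row 5 has {1,4,9}; col 7 has {2,3,4,6,7,8}; box has {1,3,4,8} → only 5 remains.
R6C4 = 2: row 6 has {3,8}; col 4 has {1,4,5,6,9}; box has {1,3,4,5,8,9}; anti-diagonal has {1,4,5,7,8,9} → only 2 remains.
R6C7 = 9: row 6 has {2,3,8}; col 7 has {2,3,4,5,6,7,8}; box has {1,3,4,5,8} → only 9 remains.
R6C8 = 7: row 6 has {2,3,8,9}; col 8 has {1,3,4,6}; box has {1,3,4,5,8,9} → only 7 remains.
R6C9 = 6: row 6 has {2,3,7,8,9}; col 9 has {1,3,4,7,8,9}; box has {1,3,4,5,7,8,9} → only 6 remains.
R7C3 = 6: row 7 has {2,3,4,7}; col 3 has {1,2,7,8,9}; box has {2,5,7,8,9}; anti-diagonal has {1,2,4,5,7,8,9} → only 6 remains.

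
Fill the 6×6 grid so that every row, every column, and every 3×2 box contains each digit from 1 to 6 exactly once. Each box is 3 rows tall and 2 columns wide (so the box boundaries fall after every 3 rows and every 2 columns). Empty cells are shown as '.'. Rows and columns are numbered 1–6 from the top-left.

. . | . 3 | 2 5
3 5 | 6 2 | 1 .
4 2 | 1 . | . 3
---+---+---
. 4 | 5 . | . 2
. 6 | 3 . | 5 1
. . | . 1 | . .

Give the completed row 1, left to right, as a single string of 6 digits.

614325

R1C2 = 1: row 1 has {2,3,5}; col 2 has {2,4,5,6}; box has {2,3,4,5} → only 1 remains.
R1C3 = 4: row 1 has {1,2,3,5}; col 3 has {1,3,5,6}; box has {1,2,3,6} → only 4 remains.
R2C6 = 4 (sole candidate).
R3C4 = 5 (sole candidate).
R3C5 = 6 (sole candidate).
R4C1 = 1 (sole candidate).
R4C4 = 6 (sole candidate).
R4C5 = 3 (sole candidate).
R5C1 = 2 (sole candidate).
R5C4 = 4 (sole candidate).
R6C1 = 5 (sole candidate).
R6C2 = 3 (sole candidate).
R6C3 = 2 (sole candidate).
R6C5 = 4 (sole candidate).
R6C6 = 6 (sole candidate).
R1C1 = 6: row 1 has {1,2,3,4,5}; col 1 has {1,2,3,4,5}; box has {1,2,3,4,5} → only 6 remains.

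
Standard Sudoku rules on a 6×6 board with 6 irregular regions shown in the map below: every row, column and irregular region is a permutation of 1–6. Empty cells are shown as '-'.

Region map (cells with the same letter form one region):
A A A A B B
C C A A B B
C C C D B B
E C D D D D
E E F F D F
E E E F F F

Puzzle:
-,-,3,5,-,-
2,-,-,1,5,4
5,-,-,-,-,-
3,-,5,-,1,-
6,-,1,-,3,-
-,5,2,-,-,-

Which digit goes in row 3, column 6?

3

row 1, column 1 = 4: row 1 has {3,5}; col 1 has {2,3,5,6}; region has {1,3,5} → only 4 remains.
row 2, column 3 = 6: row 2 has {1,2,4,5}; col 3 has {1,2,3,5}; region has {1,3,4,5} → only 6 remains.
row 3, column 3 = 4: row 3 has {5}; col 3 has {1,2,3,5,6}; region has {2,5} → only 4 remains.
row 4, column 2 = 6: row 4 has {1,3,5}; col 2 has {5}; region has {2,4,5} → only 6 remains.
row 4, column 6 = 2: row 4 has {1,3,5,6}; col 6 has {4}; region has {1,3,5} → only 2 remains.
row 5, column 2 = 4: row 5 has {1,3,6}; col 2 has {5,6}; region has {2,3,5,6} → only 4 remains.
row 5, column 4 = 2: row 5 has {1,3,4,6}; col 4 has {1,5}; region has {1} → only 2 remains.
row 5, column 6 = 5: row 5 has {1,2,3,4,6}; col 6 has {2,4}; region has {1,2} → only 5 remains.
row 6, column 1 = 1: row 6 has {2,5}; col 1 has {2,3,4,5,6}; region has {2,3,4,5,6} → only 1 remains.
row 1, column 2 = 2: row 1 has {3,4,5}; col 2 has {4,5,6}; region has {1,3,4,5,6} → only 2 remains.
row 1, column 5 = 6: row 1 has {2,3,4,5}; col 5 has {1,3,5}; region has {4,5} → only 6 remains.
row 1, column 6 = 1: row 1 has {2,3,4,5,6}; col 6 has {2,4,5}; region has {4,5,6} → only 1 remains.
row 2, column 2 = 3: row 2 has {1,2,4,5,6}; col 2 has {2,4,5,6}; region has {2,4,5,6} → only 3 remains.
row 3, column 2 = 1: row 3 has {4,5}; col 2 has {2,3,4,5,6}; region has {2,3,4,5,6} → only 1 remains.
row 3, column 4 = 6: row 3 has {1,4,5}; col 4 has {1,2,5}; region has {1,2,3,5} → only 6 remains.
row 3, column 5 = 2: row 3 has {1,4,5,6}; col 5 has {1,3,5,6}; region has {1,4,5,6} → only 2 remains.
row 3, column 6 = 3: row 3 has {1,2,4,5,6}; col 6 has {1,2,4,5}; region has {1,2,4,5,6} → only 3 remains.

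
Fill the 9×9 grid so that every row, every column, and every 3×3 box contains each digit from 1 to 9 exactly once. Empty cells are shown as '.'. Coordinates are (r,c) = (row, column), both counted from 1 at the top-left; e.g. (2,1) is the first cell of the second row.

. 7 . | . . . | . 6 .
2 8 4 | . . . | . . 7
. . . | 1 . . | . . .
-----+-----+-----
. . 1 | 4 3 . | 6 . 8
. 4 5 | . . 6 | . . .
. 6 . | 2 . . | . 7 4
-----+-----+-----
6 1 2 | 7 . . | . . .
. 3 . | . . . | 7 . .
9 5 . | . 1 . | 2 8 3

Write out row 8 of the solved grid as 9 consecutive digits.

(3,2) = 9 (sole candidate).
(4,1) = 7 (sole candidate).
(4,2) = 2 (sole candidate).
(8,3) = 8: row 8 has {3,7}; col 3 has {1,2,4,5}; box has {1,2,3,5,6,9} → only 8 remains.
(9,3) = 7 (sole candidate).
(9,4) = 6 (sole candidate).
(9,6) = 4 (sole candidate).
(1,3) = 3 (sole candidate).
(3,1) = 5 (sole candidate).
(3,3) = 6 (sole candidate).
(3,9) = 2 (sole candidate).
(6,3) = 9 (sole candidate).
(8,1) = 4: row 8 has {3,7,8}; col 1 has {2,5,6,7,9}; box has {1,2,3,5,6,7,8,9} → only 4 remains.
(1,1) = 1 (sole candidate).
(2,5) = 6 (hidden single in row 2).
(5,8) = 2 (hidden single in row 5).
(5,5) = 7 (hidden single in row 5).
(3,6) = 7 (hidden single in row 3).
(7,6) = 3 (hidden single in row 7).
(7,5) = 8 (hidden single in row 7).
(3,5) = 4 (sole candidate).
(3,8) = 3 (sole candidate).
(6,5) = 5 (sole candidate).
(3,7) = 8 (sole candidate).
(4,6) = 9 (sole candidate).
(4,8) = 5 (sole candidate).
(5,4) = 8 (sole candidate).
(6,6) = 1 (sole candidate).
(6,7) = 3 (sole candidate).
(2,6) = 5 (sole candidate).
(5,1) = 3 (sole candidate).
(6,1) = 8 (sole candidate).
(8,6) = 2: row 8 has {3,4,7,8}; col 6 has {1,3,4,5,6,7,9}; box has {1,3,4,6,7,8} → only 2 remains.
(1,4) = 9 (sole candidate).
(1,5) = 2 (sole candidate).
(1,6) = 8 (sole candidate).
(1,9) = 5 (sole candidate).
(2,4) = 3 (sole candidate).
(7,9) = 9 (sole candidate).
(8,4) = 5: row 8 has {2,3,4,7,8}; col 4 has {1,2,3,4,6,7,8,9}; box has {1,2,3,4,6,7,8} → only 5 remains.
(8,5) = 9: row 8 has {2,3,4,5,7,8}; col 5 has {1,2,3,4,5,6,7,8}; box has {1,2,3,4,5,6,7,8} → only 9 remains.
(8,8) = 1: row 8 has {2,3,4,5,7,8,9}; col 8 has {2,3,5,6,7,8}; box has {2,3,7,8,9} → only 1 remains.
(8,9) = 6: row 8 has {1,2,3,4,5,7,8,9}; col 9 has {2,3,4,5,7,8,9}; box has {1,2,3,7,8,9} → only 6 remains.

438592716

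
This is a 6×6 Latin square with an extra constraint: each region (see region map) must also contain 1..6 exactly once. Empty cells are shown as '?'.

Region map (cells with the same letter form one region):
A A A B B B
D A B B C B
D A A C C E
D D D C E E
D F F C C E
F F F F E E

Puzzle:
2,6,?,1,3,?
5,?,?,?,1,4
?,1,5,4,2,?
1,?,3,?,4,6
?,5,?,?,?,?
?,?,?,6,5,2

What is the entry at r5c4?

r1c3 = 4 (sole candidate).
r1c6 = 5 (sole candidate).
r2c2 = 3 (sole candidate).
r2c4 = 2 (sole candidate).
r3c1 = 6 (sole candidate).
r3c6 = 3 (sole candidate).
r4c2 = 2 (sole candidate).
r4c4 = 5 (sole candidate).
r5c1 = 4 (sole candidate).
r5c4 = 3: row 5 has {4,5}; col 4 has {1,2,4,5,6}; region has {1,2,4,5} → only 3 remains.

3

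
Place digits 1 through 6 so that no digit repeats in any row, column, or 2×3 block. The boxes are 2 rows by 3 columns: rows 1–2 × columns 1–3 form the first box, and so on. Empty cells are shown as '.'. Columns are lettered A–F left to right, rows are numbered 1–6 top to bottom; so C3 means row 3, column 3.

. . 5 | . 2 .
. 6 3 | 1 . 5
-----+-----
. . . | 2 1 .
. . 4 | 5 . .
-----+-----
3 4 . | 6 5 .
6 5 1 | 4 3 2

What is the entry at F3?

4

B1 = 1: row 1 has {2,5}; col 2 has {4,5,6}; box has {3,5,6} → only 1 remains.
D1 = 3: row 1 has {1,2,5}; col 4 has {1,2,4,5,6}; box has {1,2,5} → only 3 remains.
E2 = 4: row 2 has {1,3,5,6}; col 5 has {1,2,3,5}; box has {1,2,3,5} → only 4 remains.
A3 = 5: row 3 has {1,2}; col 1 has {3,6}; box has {4} → only 5 remains.
B3 = 3: row 3 has {1,2,5}; col 2 has {1,4,5,6}; box has {4,5} → only 3 remains.
C3 = 6: row 3 has {1,2,3,5}; col 3 has {1,3,4,5}; box has {3,4,5} → only 6 remains.
F3 = 4: row 3 has {1,2,3,5,6}; col 6 has {2,5}; box has {1,2,5} → only 4 remains.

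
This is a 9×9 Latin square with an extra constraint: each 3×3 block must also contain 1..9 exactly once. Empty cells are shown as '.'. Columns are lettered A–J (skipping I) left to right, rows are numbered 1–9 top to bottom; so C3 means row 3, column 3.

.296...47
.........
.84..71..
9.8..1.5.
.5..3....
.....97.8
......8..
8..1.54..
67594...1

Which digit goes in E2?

1

J7 = 5: in row 7, 5 can only go here (every other open cell in that row sees a 5).
F9 = 8: in row 9, 8 can only go here (every other open cell in that row sees an 8).
F1 = 3: row 1 has {2,4,6,7,9}; col 6 has {1,5,7,8,9}; box has {6,7} → only 3 remains.
G1 = 5: row 1 has {2,3,4,6,7,9}; col 7 has {1,4,7,8}; box has {1,4,7} → only 5 remains.
A1 = 1: row 1 has {2,3,4,5,6,7,9}; col 1 has {6,8,9}; box has {2,4,8,9} → only 1 remains.
E1 = 8: row 1 has {1,2,3,4,5,6,7,9}; col 5 has {3,4}; box has {3,6,7} → only 8 remains.
E2 = 1: in row 2, 1 can only go here (every other open cell in that row sees a 1).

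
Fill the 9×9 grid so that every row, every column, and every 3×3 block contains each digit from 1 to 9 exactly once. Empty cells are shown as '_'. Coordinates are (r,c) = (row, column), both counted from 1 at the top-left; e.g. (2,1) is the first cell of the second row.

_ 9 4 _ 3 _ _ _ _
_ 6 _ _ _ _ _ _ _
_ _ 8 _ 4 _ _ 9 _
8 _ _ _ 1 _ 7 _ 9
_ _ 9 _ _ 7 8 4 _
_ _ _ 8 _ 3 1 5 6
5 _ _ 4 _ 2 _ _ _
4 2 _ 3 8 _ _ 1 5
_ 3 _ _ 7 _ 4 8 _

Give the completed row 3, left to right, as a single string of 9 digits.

378546291

(9,9) = 2 (sole candidate).
(5,9) = 3 (sole candidate).
(7,9) = 7 (sole candidate).
(3,9) = 1: row 3 has {4,8,9}; col 9 has {2,3,5,6,7,9}; box has {9} → only 1 remains.
(4,8) = 2 (sole candidate).
(1,9) = 8 (sole candidate).
(2,9) = 4 (sole candidate).
(2,6) = 8 (hidden single in row 2).
(4,3) = 3 (hidden single in row 4).
(6,5) = 9 (hidden single in row 6).
(6,2) = 4 (hidden single in row 6).
(4,2) = 5 (sole candidate).
(4,4) = 6 (sole candidate).
(4,6) = 4 (sole candidate).
(5,2) = 1 (sole candidate).
(7,2) = 8 (sole candidate).
(7,5) = 6 (sole candidate).
(7,8) = 3 (sole candidate).
(8,6) = 9 (sole candidate).
(8,7) = 6 (sole candidate).
(2,8) = 7 (sole candidate).
(3,2) = 7: row 3 has {1,4,8,9}; col 2 has {1,2,3,4,5,6,8,9}; box has {4,6,8,9} → only 7 remains.
(7,3) = 1 (sole candidate).
(7,7) = 9 (sole candidate).
(8,3) = 7 (sole candidate).
(9,3) = 6 (sole candidate).
(1,8) = 6 (sole candidate).
(6,3) = 2 (sole candidate).
(9,1) = 9 (sole candidate).
(2,3) = 5 (sole candidate).
(2,5) = 2 (sole candidate).
(2,7) = 3 (sole candidate).
(3,4) = 5: row 3 has {1,4,7,8,9}; col 4 has {3,4,6,8}; box has {2,3,4,8} → only 5 remains.
(3,6) = 6: row 3 has {1,4,5,7,8,9}; col 6 has {2,3,4,7,8,9}; box has {2,3,4,5,8} → only 6 remains.
(3,7) = 2: row 3 has {1,4,5,6,7,8,9}; col 7 has {1,3,4,6,7,8,9}; box has {1,3,4,6,7,8,9} → only 2 remains.
(5,1) = 6 (sole candidate).
(5,4) = 2 (sole candidate).
(5,5) = 5 (sole candidate).
(6,1) = 7 (sole candidate).
(9,4) = 1 (sole candidate).
(9,6) = 5 (sole candidate).
(1,4) = 7 (sole candidate).
(1,6) = 1 (sole candidate).
(1,7) = 5 (sole candidate).
(2,1) = 1 (sole candidate).
(2,4) = 9 (sole candidate).
(3,1) = 3: row 3 has {1,2,4,5,6,7,8,9}; col 1 has {1,4,5,6,7,8,9}; box has {1,4,5,6,7,8,9} → only 3 remains.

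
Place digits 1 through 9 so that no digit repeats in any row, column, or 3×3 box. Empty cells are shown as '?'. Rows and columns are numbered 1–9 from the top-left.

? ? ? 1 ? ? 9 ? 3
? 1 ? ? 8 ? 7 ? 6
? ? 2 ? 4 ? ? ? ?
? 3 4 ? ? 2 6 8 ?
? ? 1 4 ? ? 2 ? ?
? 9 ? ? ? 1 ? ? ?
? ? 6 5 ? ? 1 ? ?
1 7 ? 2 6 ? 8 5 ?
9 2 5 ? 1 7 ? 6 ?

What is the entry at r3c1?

3

r3c7 = 5 (sole candidate).
r3c8 = 1 (sole candidate).
r3c9 = 8 (sole candidate).
r8c3 = 3 (sole candidate).
r9c9 = 4 (sole candidate).
r2c3 = 9 (sole candidate).
r2c4 = 3 (sole candidate).
r2c6 = 5 (sole candidate).
r3c2 = 6 (sole candidate).
r3c6 = 9 (sole candidate).
r8c6 = 4 (sole candidate).
r8c9 = 9 (sole candidate).
r9c4 = 8 (sole candidate).
r9c7 = 3 (sole candidate).
r1c6 = 6 (sole candidate).
r2c1 = 4 (sole candidate).
r2c8 = 2 (sole candidate).
r3c4 = 7 (sole candidate).
r4c4 = 9 (sole candidate).
r6c4 = 6 (sole candidate).
r6c7 = 4 (sole candidate).
r7c1 = 8 (sole candidate).
r7c2 = 4 (sole candidate).
r7c6 = 3 (sole candidate).
r7c8 = 7 (sole candidate).
r7c9 = 2 (sole candidate).
r1c5 = 2 (sole candidate).
r1c8 = 4 (sole candidate).
r3c1 = 3: row 3 has {1,2,4,5,6,7,8,9}; col 1 has {1,4,8,9}; box has {1,2,4,6,9} → only 3 remains.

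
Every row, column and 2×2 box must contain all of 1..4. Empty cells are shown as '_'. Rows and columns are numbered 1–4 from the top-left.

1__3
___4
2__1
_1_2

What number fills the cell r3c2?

3

r1c3 = 2: row 1 has {1,3}; col 3 has {}; box has {3,4} → only 2 remains.
r2c1 = 3: row 2 has {4}; col 1 has {1,2}; box has {1} → only 3 remains.
r2c2 = 2: row 2 has {3,4}; col 2 has {1}; box has {1,3} → only 2 remains.
r2c3 = 1: row 2 has {2,3,4}; col 3 has {2}; box has {2,3,4} → only 1 remains.
r4c1 = 4: row 4 has {1,2}; col 1 has {1,2,3}; box has {1,2} → only 4 remains.
r4c3 = 3: row 4 has {1,2,4}; col 3 has {1,2}; box has {1,2} → only 3 remains.
r1c2 = 4: row 1 has {1,2,3}; col 2 has {1,2}; box has {1,2,3} → only 4 remains.
r3c2 = 3: row 3 has {1,2}; col 2 has {1,2,4}; box has {1,2,4} → only 3 remains.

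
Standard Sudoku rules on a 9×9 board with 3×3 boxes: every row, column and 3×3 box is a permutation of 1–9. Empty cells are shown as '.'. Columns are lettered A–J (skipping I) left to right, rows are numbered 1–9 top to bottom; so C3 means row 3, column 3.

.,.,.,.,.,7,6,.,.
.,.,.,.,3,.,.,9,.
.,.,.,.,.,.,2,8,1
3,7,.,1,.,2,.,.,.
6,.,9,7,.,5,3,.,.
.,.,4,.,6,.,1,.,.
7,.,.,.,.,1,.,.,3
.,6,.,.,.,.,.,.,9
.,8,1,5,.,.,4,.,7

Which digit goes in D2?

C3 = 7: in row 3, 7 can only go here (every other open cell in that row sees a 7).
G2 = 7: in row 2, 7 can only go here (every other open cell in that row sees a 7).
B3 = 3: in row 3, 3 can only go here (every other open cell in that row sees a 3).
H1 = 3: in row 1, 3 can only go here (every other open cell in that row sees a 3).
B5 = 1: in row 5, 1 can only go here (every other open cell in that row sees a 1).
A2 = 1: in row 2, 1 can only go here (every other open cell in that row sees a 1).
E1 = 1: in row 1, 1 can only go here (every other open cell in that row sees a 1).
H6 = 7: in row 6, 7 can only go here (every other open cell in that row sees a 7).
H8 = 1: in row 8, 1 can only go here (every other open cell in that row sees a 1).
E8 = 7: in row 8, 7 can only go here (every other open cell in that row sees a 7).
F9 = 3: in row 9, 3 can only go here (every other open cell in that row sees a 3).
D6 = 3: in row 6, 3 can only go here (every other open cell in that row sees a 3).
F6 = 9: in row 6, 9 can only go here (every other open cell in that row sees a 9).
G4 = 9: in row 4, 9 can only go here (every other open cell in that row sees a 9).
C8 = 3: in row 8, 3 can only go here (every other open cell in that row sees a 3).
H9 = 6: in row 9, 6 can only go here (every other open cell in that row sees a 6).
J4 = 6: in row 4, 6 can only go here (every other open cell in that row sees a 6).
D7 = 6: in row 7, 6 can only go here (every other open cell in that row sees a 6).
F3 = 6: in row 3, 6 can only go here (every other open cell in that row sees a 6).
C2 = 6: in row 2, 6 can only go here (every other open cell in that row sees a 6).
E3 = 5: in column 5, 5 can only go here (every other open cell in that column sees a 5).
H7 = 2: in box 9, 2 can only go here (every other open cell in that box sees a 2).
H5 = 4: row 5 has {1,3,5,6,7,9}; col 8 has {1,2,3,6,7,8,9}; box has {1,3,6,7,9} → only 4 remains.
C7 = 5: row 7 has {1,2,3,6,7}; col 3 has {1,3,4,6,7,9}; box has {1,3,6,7,8} → only 5 remains.
G7 = 8: row 7 has {1,2,3,5,6,7}; col 7 has {1,2,3,4,6,7,9}; box has {1,2,3,4,6,7,9} → only 8 remains.
G8 = 5: row 8 has {1,3,6,7,9}; col 7 has {1,2,3,4,6,7,8,9}; box has {1,2,3,4,6,7,8,9} → only 5 remains.
C4 = 8: row 4 has {1,2,3,6,7,9}; col 3 has {1,3,4,5,6,7,9}; box has {1,3,4,6,7,9} → only 8 remains.
E4 = 4: row 4 has {1,2,3,6,7,8,9}; col 5 has {1,3,5,6,7}; box has {1,2,3,5,6,7,9} → only 4 remains.
H4 = 5: row 4 has {1,2,3,4,6,7,8,9}; col 8 has {1,2,3,4,6,7,8,9}; box has {1,3,4,6,7,9} → only 5 remains.
E5 = 8: row 5 has {1,3,4,5,6,7,9}; col 5 has {1,3,4,5,6,7}; box has {1,2,3,4,5,6,7,9} → only 8 remains.
J5 = 2: row 5 has {1,3,4,5,6,7,8,9}; col 9 has {1,3,6,7,9}; box has {1,3,4,5,6,7,9} → only 2 remains.
J6 = 8: row 6 has {1,3,4,6,7,9}; col 9 has {1,2,3,6,7,9}; box has {1,2,3,4,5,6,7,9} → only 8 remains.
E7 = 9: row 7 has {1,2,3,5,6,7,8}; col 5 has {1,3,4,5,6,7,8}; box has {1,3,5,6,7} → only 9 remains.
E9 = 2: row 9 has {1,3,4,5,6,7,8}; col 5 has {1,3,4,5,6,7,8,9}; box has {1,3,5,6,7,9} → only 2 remains.
C1 = 2: row 1 has {1,3,6,7}; col 3 has {1,3,4,5,6,7,8,9}; box has {1,3,6,7} → only 2 remains.
B7 = 4: row 7 has {1,2,3,5,6,7,8,9}; col 2 has {1,3,6,7,8}; box has {1,3,5,6,7,8} → only 4 remains.
A8 = 2: row 8 has {1,3,5,6,7,9}; col 1 has {1,3,6,7}; box has {1,3,4,5,6,7,8} → only 2 remains.
A9 = 9: row 9 has {1,2,3,4,5,6,7,8}; col 1 has {1,2,3,6,7}; box has {1,2,3,4,5,6,7,8} → only 9 remains.
B2 = 5: row 2 has {1,3,6,7,9}; col 2 has {1,3,4,6,7,8}; box has {1,2,3,6,7} → only 5 remains.
J2 = 4: row 2 has {1,3,5,6,7,9}; col 9 has {1,2,3,6,7,8,9}; box has {1,2,3,6,7,8,9} → only 4 remains.
A3 = 4: row 3 has {1,2,3,5,6,7,8}; col 1 has {1,2,3,6,7,9}; box has {1,2,3,5,6,7} → only 4 remains.
D3 = 9: row 3 has {1,2,3,4,5,6,7,8}; col 4 has {1,3,5,6,7}; box has {1,3,5,6,7} → only 9 remains.
A6 = 5: row 6 has {1,3,4,6,7,8,9}; col 1 has {1,2,3,4,6,7,9}; box has {1,3,4,6,7,8,9} → only 5 remains.
B6 = 2: row 6 has {1,3,4,5,6,7,8,9}; col 2 has {1,3,4,5,6,7,8}; box has {1,3,4,5,6,7,8,9} → only 2 remains.
A1 = 8: row 1 has {1,2,3,6,7}; col 1 has {1,2,3,4,5,6,7,9}; box has {1,2,3,4,5,6,7} → only 8 remains.
B1 = 9: row 1 has {1,2,3,6,7,8}; col 2 has {1,2,3,4,5,6,7,8}; box has {1,2,3,4,5,6,7,8} → only 9 remains.
D1 = 4: row 1 has {1,2,3,6,7,8,9}; col 4 has {1,3,5,6,7,9}; box has {1,3,5,6,7,9} → only 4 remains.
J1 = 5: row 1 has {1,2,3,4,6,7,8,9}; col 9 has {1,2,3,4,6,7,8,9}; box has {1,2,3,4,6,7,8,9} → only 5 remains.
F2 = 8: row 2 has {1,3,4,5,6,7,9}; col 6 has {1,2,3,5,6,7,9}; box has {1,3,4,5,6,7,9} → only 8 remains.
D8 = 8: row 8 has {1,2,3,5,6,7,9}; col 4 has {1,3,4,5,6,7,9}; box has {1,2,3,5,6,7,9} → only 8 remains.
F8 = 4: row 8 has {1,2,3,5,6,7,8,9}; col 6 has {1,2,3,5,6,7,8,9}; box has {1,2,3,5,6,7,8,9} → only 4 remains.
D2 = 2: row 2 has {1,3,4,5,6,7,8,9}; col 4 has {1,3,4,5,6,7,8,9}; box has {1,3,4,5,6,7,8,9} → only 2 remains.

2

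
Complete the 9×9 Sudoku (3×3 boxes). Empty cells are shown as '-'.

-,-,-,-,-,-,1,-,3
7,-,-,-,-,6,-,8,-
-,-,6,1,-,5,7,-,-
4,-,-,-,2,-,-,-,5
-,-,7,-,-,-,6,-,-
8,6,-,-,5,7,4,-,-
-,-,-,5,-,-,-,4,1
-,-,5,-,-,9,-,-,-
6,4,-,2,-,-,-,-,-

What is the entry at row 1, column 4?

8

row 1, column 8 = 6 (hidden single in row 1).
row 4, column 4 = 6 (hidden single in row 4).
row 4, column 8 = 7 (hidden single in row 4).
row 7, column 5 = 6 (hidden single in row 7).
row 7, column 2 = 7 (hidden single in row 7).
row 8, column 9 = 6 (hidden single in row 8).
row 1, column 6 = 2 (hidden single in column 6).
row 5, column 6 = 4 (hidden single in column 6).
row 9, column 8 = 5 (hidden single in column 8).
row 2, column 7 = 5 (hidden single in column 7).
row 9, column 9 = 7 (hidden single in column 9).
row 5, column 9 = 8 (hidden single in column 9).
row 4, column 6 = 8 (hidden single in row 4).
row 7, column 6 = 3 (sole candidate).
row 9, column 6 = 1 (sole candidate).
row 9, column 5 = 8 (sole candidate).
row 3, column 2 = 8 (hidden single in row 3).
row 1, column 4 = 8: in row 1, 8 can only go here (every other open cell in that row sees an 8).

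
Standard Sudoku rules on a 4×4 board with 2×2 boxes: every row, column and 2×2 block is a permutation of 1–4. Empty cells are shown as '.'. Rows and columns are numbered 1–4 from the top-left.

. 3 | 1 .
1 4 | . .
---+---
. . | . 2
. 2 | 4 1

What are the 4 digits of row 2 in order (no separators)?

1423

R1C1 = 2: row 1 has {1,3}; col 1 has {1}; box has {1,3,4} → only 2 remains.
R1C4 = 4: row 1 has {1,2,3}; col 4 has {1,2}; box has {1} → only 4 remains.
R2C4 = 3: row 2 has {1,4}; col 4 has {1,2,4}; box has {1,4} → only 3 remains.
R3C2 = 1: row 3 has {2}; col 2 has {2,3,4}; box has {2} → only 1 remains.
R3C3 = 3: row 3 has {1,2}; col 3 has {1,4}; box has {1,2,4} → only 3 remains.
R4C1 = 3: row 4 has {1,2,4}; col 1 has {1,2}; box has {1,2} → only 3 remains.
R2C3 = 2: row 2 has {1,3,4}; col 3 has {1,3,4}; box has {1,3,4} → only 2 remains.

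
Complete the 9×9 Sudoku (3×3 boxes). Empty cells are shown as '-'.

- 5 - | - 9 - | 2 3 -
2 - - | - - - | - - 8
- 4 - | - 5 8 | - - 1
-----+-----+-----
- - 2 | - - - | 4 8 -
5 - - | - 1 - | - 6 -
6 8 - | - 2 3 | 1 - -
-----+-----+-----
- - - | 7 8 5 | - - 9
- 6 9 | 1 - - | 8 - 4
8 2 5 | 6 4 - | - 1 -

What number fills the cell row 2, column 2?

9

row 1, column 4 = 4 (sole candidate).
row 2, column 4 = 3 (sole candidate).
row 3, column 4 = 2 (sole candidate).
row 7, column 8 = 2 (sole candidate).
row 8, column 5 = 3 (sole candidate).
row 8, column 6 = 2 (sole candidate).
row 9, column 6 = 9 (sole candidate).
row 8, column 1 = 7 (sole candidate).
row 8, column 8 = 5 (sole candidate).
row 1, column 1 = 1 (sole candidate).
row 1, column 3 = 8 (hidden single in row 1).
row 2, column 6 = 1 (hidden single in row 2).
row 2, column 8 = 4 (hidden single in row 2).
row 2, column 7 = 5 (hidden single in row 2).
row 2, column 2 = 9: in row 2, 9 can only go here (every other open cell in that row sees a 9).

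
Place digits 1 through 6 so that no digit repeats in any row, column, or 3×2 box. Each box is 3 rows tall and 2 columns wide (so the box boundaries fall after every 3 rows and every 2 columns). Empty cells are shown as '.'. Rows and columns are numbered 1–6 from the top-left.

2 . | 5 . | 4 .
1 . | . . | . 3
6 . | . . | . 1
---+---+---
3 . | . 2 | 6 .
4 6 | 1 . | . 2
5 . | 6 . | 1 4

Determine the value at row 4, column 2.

row 1, column 2 = 3: row 1 has {2,4,5}; col 2 has {6}; box has {1,2,6} → only 3 remains.
row 1, column 6 = 6: row 1 has {2,3,4,5}; col 6 has {1,2,3,4}; box has {1,3,4} → only 6 remains.
row 4, column 2 = 1: row 4 has {2,3,6}; col 2 has {3,6}; box has {3,4,5,6} → only 1 remains.

1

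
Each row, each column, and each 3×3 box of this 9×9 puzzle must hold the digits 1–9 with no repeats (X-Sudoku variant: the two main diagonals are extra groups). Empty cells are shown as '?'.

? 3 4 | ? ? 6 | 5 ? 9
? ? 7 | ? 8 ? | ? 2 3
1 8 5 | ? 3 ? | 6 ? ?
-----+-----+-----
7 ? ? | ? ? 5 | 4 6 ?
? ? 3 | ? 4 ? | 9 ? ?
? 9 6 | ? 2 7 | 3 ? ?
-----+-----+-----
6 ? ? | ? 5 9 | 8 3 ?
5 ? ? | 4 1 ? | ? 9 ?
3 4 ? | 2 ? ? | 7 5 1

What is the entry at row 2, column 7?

1

row 1, column 1 = 2: row 1 has {3,4,5,6,9}; col 1 has {1,3,5,6,7}; box has {1,3,4,5,7,8}; main diagonal has {1,4,5,7,8,9} → only 2 remains.
row 1, column 5 = 7: row 1 has {2,3,4,5,6,9}; col 5 has {1,2,3,4,5,8}; box has {3,6,8} → only 7 remains.
row 2, column 1 = 9: row 2 has {2,3,7,8}; col 1 has {1,2,3,5,6,7}; box has {1,2,3,4,5,7,8} → only 9 remains.
row 2, column 2 = 6: row 2 has {2,3,7,8,9}; col 2 has {3,4,8,9}; box has {1,2,3,4,5,7,8,9}; main diagonal has {1,2,4,5,7,8,9} → only 6 remains.
row 2, column 7 = 1: row 2 has {2,3,6,7,8,9}; col 7 has {3,4,5,6,7,8,9}; box has {2,3,5,6,9} → only 1 remains.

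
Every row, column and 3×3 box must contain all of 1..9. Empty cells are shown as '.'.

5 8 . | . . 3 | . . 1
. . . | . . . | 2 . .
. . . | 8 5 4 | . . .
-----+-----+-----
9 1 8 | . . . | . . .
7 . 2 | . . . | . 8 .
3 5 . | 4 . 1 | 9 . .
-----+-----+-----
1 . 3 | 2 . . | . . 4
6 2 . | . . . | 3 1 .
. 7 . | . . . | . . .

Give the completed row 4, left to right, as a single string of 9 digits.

918572436

r2c1 = 4 (sole candidate).
r3c1 = 2 (sole candidate).
r6c3 = 6 (sole candidate).
r7c2 = 9 (sole candidate).
r9c1 = 8 (sole candidate).
r5c2 = 4 (sole candidate).
r1c5 = 2 (hidden single in row 1).
r2c9 = 8 (hidden single in row 2).
r2c8 = 5 (hidden single in row 2).
r2c2 = 3 (hidden single in row 2).
r3c2 = 6 (sole candidate).
r3c7 = 7 (sole candidate).
r3c3 = 1 (hidden single in row 3).
r5c7 = 1 (hidden single in row 5).
r6c5 = 8 (hidden single in row 6).
r8c6 = 8 (hidden single in row 8).
r7c7 = 8 (hidden single in row 7).
r7c6 = 5 (hidden single in row 7).
r4c6 = 2: in column 6, 2 can only go here (every other open cell in that column sees a 2).
r2c6 = 7 (hidden single in column 6).
r2c3 = 9 (sole candidate).
r1c3 = 7 (sole candidate).
r1c4 = 9 (hidden single in box 2).
r8c4 = 7 (sole candidate).
r7c5 = 6 (sole candidate).
r7c8 = 7 (sole candidate).
r9c6 = 9 (sole candidate).
r2c5 = 1 (sole candidate).
r5c6 = 6 (sole candidate).
r6c8 = 2 (sole candidate).
r6c9 = 7 (sole candidate).
r8c5 = 4 (sole candidate).
r9c5 = 3 (sole candidate).
r9c8 = 6 (sole candidate).
r1c8 = 4 (sole candidate).
r2c4 = 6 (sole candidate).
r4c5 = 7: row 4 has {1,2,8,9}; col 5 has {1,2,3,4,5,6,8}; box has {1,2,4,6,8} → only 7 remains.
r4c8 = 3: row 4 has {1,2,7,8,9}; col 8 has {1,2,4,5,6,7,8}; box has {1,2,7,8,9} → only 3 remains.
r5c5 = 9 (sole candidate).
r5c9 = 5 (sole candidate).
r8c3 = 5 (sole candidate).
r8c9 = 9 (sole candidate).
r9c3 = 4 (sole candidate).
r9c4 = 1 (sole candidate).
r9c7 = 5 (sole candidate).
r9c9 = 2 (sole candidate).
r1c7 = 6 (sole candidate).
r3c8 = 9 (sole candidate).
r3c9 = 3 (sole candidate).
r4c4 = 5: row 4 has {1,2,3,7,8,9}; col 4 has {1,2,4,6,7,8,9}; box has {1,2,4,6,7,8,9} → only 5 remains.
r4c7 = 4: row 4 has {1,2,3,5,7,8,9}; col 7 has {1,2,3,5,6,7,8,9}; box has {1,2,3,5,7,8,9} → only 4 remains.
r4c9 = 6: row 4 has {1,2,3,4,5,7,8,9}; col 9 has {1,2,3,4,5,7,8,9}; box has {1,2,3,4,5,7,8,9} → only 6 remains.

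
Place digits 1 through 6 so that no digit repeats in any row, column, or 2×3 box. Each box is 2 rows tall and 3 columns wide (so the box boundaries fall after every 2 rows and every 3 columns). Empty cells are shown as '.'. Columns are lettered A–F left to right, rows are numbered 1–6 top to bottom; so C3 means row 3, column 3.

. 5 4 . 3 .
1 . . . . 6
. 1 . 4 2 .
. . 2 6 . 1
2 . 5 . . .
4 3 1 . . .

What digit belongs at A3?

A1 = 6: row 1 has {3,4,5}; col 1 has {1,2,4}; box has {1,4,5} → only 6 remains.
F1 = 2: row 1 has {3,4,5,6}; col 6 has {1,6}; box has {3,6} → only 2 remains.
B2 = 2: row 2 has {1,6}; col 2 has {1,3,5}; box has {1,4,5,6} → only 2 remains.
C2 = 3: row 2 has {1,2,6}; col 3 has {1,2,4,5}; box has {1,2,4,5,6} → only 3 remains.
D2 = 5: row 2 has {1,2,3,6}; col 4 has {4,6}; box has {2,3,6} → only 5 remains.
E2 = 4: row 2 has {1,2,3,5,6}; col 5 has {2,3}; box has {2,3,5,6} → only 4 remains.
C3 = 6: row 3 has {1,2,4}; col 3 has {1,2,3,4,5}; box has {1,2} → only 6 remains.
B4 = 4: row 4 has {1,2,6}; col 2 has {1,2,3,5}; box has {1,2,6} → only 4 remains.
E4 = 5: row 4 has {1,2,4,6}; col 5 has {2,3,4}; box has {1,2,4,6} → only 5 remains.
B5 = 6: row 5 has {2,5}; col 2 has {1,2,3,4,5}; box has {1,2,3,4,5} → only 6 remains.
E5 = 1: row 5 has {2,5,6}; col 5 has {2,3,4,5}; box has {} → only 1 remains.
D6 = 2: row 6 has {1,3,4}; col 4 has {4,5,6}; box has {1} → only 2 remains.
E6 = 6: row 6 has {1,2,3,4}; col 5 has {1,2,3,4,5}; box has {1,2} → only 6 remains.
F6 = 5: row 6 has {1,2,3,4,6}; col 6 has {1,2,6}; box has {1,2,6} → only 5 remains.
D1 = 1: row 1 has {2,3,4,5,6}; col 4 has {2,4,5,6}; box has {2,3,4,5,6} → only 1 remains.
F3 = 3: row 3 has {1,2,4,6}; col 6 has {1,2,5,6}; box has {1,2,4,5,6} → only 3 remains.
A4 = 3: row 4 has {1,2,4,5,6}; col 1 has {1,2,4,6}; box has {1,2,4,6} → only 3 remains.
D5 = 3: row 5 has {1,2,5,6}; col 4 has {1,2,4,5,6}; box has {1,2,5,6} → only 3 remains.
F5 = 4: row 5 has {1,2,3,5,6}; col 6 has {1,2,3,5,6}; box has {1,2,3,5,6} → only 4 remains.
A3 = 5: row 3 has {1,2,3,4,6}; col 1 has {1,2,3,4,6}; box has {1,2,3,4,6} → only 5 remains.

5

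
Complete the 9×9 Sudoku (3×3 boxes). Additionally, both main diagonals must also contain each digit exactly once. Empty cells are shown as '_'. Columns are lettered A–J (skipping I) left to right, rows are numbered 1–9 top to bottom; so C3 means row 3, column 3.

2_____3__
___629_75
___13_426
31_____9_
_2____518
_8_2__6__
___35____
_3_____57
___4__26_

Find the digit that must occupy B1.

H1 = 8 (sole candidate).
B2 = 4 (sole candidate).
G2 = 1 (sole candidate).
G4 = 7 (sole candidate).
H7 = 4 (sole candidate).
J1 = 9 (sole candidate).
A2 = 8 (sole candidate).
C2 = 3 (sole candidate).
D4 = 8 (sole candidate).
E5 = 6 (sole candidate).
H6 = 3 (sole candidate).
J6 = 4 (sole candidate).
G7 = 9 (sole candidate).
J7 = 1 (sole candidate).
D8 = 9 (sole candidate).
G8 = 8 (sole candidate).
J9 = 3 (sole candidate).
C3 = 7 (sole candidate).
E4 = 4 (sole candidate).
F4 = 5 (sole candidate).
J4 = 2 (sole candidate).
D5 = 7 (sole candidate).
F5 = 3 (sole candidate).
F6 = 1 (sole candidate).
C7 = 8 (sole candidate).
E8 = 1 (sole candidate).
A9 = 1 (sole candidate).
D1 = 5 (sole candidate).
E1 = 7 (sole candidate).
F1 = 4 (sole candidate).
F3 = 8 (sole candidate).
C4 = 6 (sole candidate).
E6 = 9 (sole candidate).
E9 = 8 (sole candidate).
F9 = 7 (sole candidate).
B1 = 6: row 1 has {2,3,4,5,7,8,9}; col 2 has {1,2,3,4,8}; box has {2,3,4,7,8} → only 6 remains.

6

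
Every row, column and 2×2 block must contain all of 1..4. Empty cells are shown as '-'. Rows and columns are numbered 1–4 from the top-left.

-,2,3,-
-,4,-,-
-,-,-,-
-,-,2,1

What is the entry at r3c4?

3

r1c1 = 1: row 1 has {2,3}; col 1 has {}; box has {2,4} → only 1 remains.
r1c4 = 4: row 1 has {1,2,3}; col 4 has {1}; box has {3} → only 4 remains.
r2c1 = 3: row 2 has {4}; col 1 has {1}; box has {1,2,4} → only 3 remains.
r2c3 = 1: row 2 has {3,4}; col 3 has {2,3}; box has {3,4} → only 1 remains.
r2c4 = 2: row 2 has {1,3,4}; col 4 has {1,4}; box has {1,3,4} → only 2 remains.
r3c3 = 4: row 3 has {}; col 3 has {1,2,3}; box has {1,2} → only 4 remains.
r3c4 = 3: row 3 has {4}; col 4 has {1,2,4}; box has {1,2,4} → only 3 remains.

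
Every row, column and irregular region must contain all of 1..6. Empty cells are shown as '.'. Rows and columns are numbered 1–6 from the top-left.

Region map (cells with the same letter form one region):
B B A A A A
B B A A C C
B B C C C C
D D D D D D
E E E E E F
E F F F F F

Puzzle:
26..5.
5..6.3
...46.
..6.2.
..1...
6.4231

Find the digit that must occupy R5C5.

4

R1C3 = 3: row 1 has {2,5,6}; col 3 has {1,4,6}; region has {5,6} → only 3 remains.
R1C4 = 1: row 1 has {2,3,5,6}; col 4 has {2,4,6}; region has {3,5,6} → only 1 remains.
R1C6 = 4: row 1 has {1,2,3,5,6}; col 6 has {1,3}; region has {1,3,5,6} → only 4 remains.
R2C3 = 2: row 2 has {3,5,6}; col 3 has {1,3,4,6}; region has {1,3,4,5,6} → only 2 remains.
R2C5 = 1: row 2 has {2,3,5,6}; col 5 has {2,3,5,6}; region has {3,4,6} → only 1 remains.
R3C3 = 5: row 3 has {4,6}; col 3 has {1,2,3,4,6}; region has {1,3,4,6} → only 5 remains.
R3C6 = 2: row 3 has {4,5,6}; col 6 has {1,3,4}; region has {1,3,4,5,6} → only 2 remains.
R4C6 = 5: row 4 has {2,6}; col 6 has {1,2,3,4}; region has {2,6} → only 5 remains.
R5C5 = 4: row 5 has {1}; col 5 has {1,2,3,5,6}; region has {1,6} → only 4 remains.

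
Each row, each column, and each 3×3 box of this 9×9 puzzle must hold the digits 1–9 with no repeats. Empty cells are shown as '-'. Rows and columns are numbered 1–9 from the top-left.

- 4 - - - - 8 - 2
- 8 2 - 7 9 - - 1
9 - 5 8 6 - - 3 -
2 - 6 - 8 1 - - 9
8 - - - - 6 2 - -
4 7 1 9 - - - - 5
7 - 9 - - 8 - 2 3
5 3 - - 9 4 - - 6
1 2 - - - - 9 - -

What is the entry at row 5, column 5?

4

row 3, column 2 = 1: row 3 has {3,5,6,8,9}; col 2 has {2,3,4,7,8}; box has {2,4,5,8,9} → only 1 remains.
row 3, column 6 = 2: row 3 has {1,3,5,6,8,9}; col 6 has {1,4,6,8,9}; box has {6,7,8,9} → only 2 remains.
row 4, column 2 = 5: row 4 has {1,2,6,8,9}; col 2 has {1,2,3,4,7,8}; box has {1,2,4,6,7,8} → only 5 remains.
row 5, column 2 = 9: row 5 has {2,6,8}; col 2 has {1,2,3,4,5,7,8}; box has {1,2,4,5,6,7,8} → only 9 remains.
row 5, column 3 = 3: row 5 has {2,6,8,9}; col 3 has {1,2,5,6,9}; box has {1,2,4,5,6,7,8,9} → only 3 remains.
row 6, column 6 = 3: row 6 has {1,4,5,7,9}; col 6 has {1,2,4,6,8,9}; box has {1,6,8,9} → only 3 remains.
row 6, column 7 = 6: row 6 has {1,3,4,5,7,9}; col 7 has {2,8,9}; box has {2,5,9} → only 6 remains.
row 6, column 8 = 8: row 6 has {1,3,4,5,6,7,9}; col 8 has {2,3}; box has {2,5,6,9} → only 8 remains.
row 7, column 2 = 6: row 7 has {2,3,7,8,9}; col 2 has {1,2,3,4,5,7,8,9}; box has {1,2,3,5,7,9} → only 6 remains.
row 8, column 3 = 8: row 8 has {3,4,5,6,9}; col 3 has {1,2,3,5,6,9}; box has {1,2,3,5,6,7,9} → only 8 remains.
row 9, column 3 = 4: row 9 has {1,2,9}; col 3 has {1,2,3,5,6,8,9}; box has {1,2,3,5,6,7,8,9} → only 4 remains.
row 1, column 3 = 7: row 1 has {2,4,8}; col 3 has {1,2,3,4,5,6,8,9}; box has {1,2,4,5,8,9} → only 7 remains.
row 1, column 6 = 5: row 1 has {2,4,7,8}; col 6 has {1,2,3,4,6,8,9}; box has {2,6,7,8,9} → only 5 remains.
row 6, column 5 = 2: row 6 has {1,3,4,5,6,7,8,9}; col 5 has {6,7,8,9}; box has {1,3,6,8,9} → only 2 remains.
row 9, column 6 = 7: row 9 has {1,2,4,9}; col 6 has {1,2,3,4,5,6,8,9}; box has {4,8,9} → only 7 remains.
row 9, column 8 = 5: row 9 has {1,2,4,7,9}; col 8 has {2,3,8}; box has {2,3,6,9} → only 5 remains.
row 9, column 9 = 8: row 9 has {1,2,4,5,7,9}; col 9 has {1,2,3,5,6,9}; box has {2,3,5,6,9} → only 8 remains.
row 9, column 5 = 3: row 9 has {1,2,4,5,7,8,9}; col 5 has {2,6,7,8,9}; box has {4,7,8,9} → only 3 remains.
row 1, column 5 = 1: row 1 has {2,4,5,7,8}; col 5 has {2,3,6,7,8,9}; box has {2,5,6,7,8,9} → only 1 remains.
row 7, column 5 = 5: row 7 has {2,3,6,7,8,9}; col 5 has {1,2,3,6,7,8,9}; box has {3,4,7,8,9} → only 5 remains.
row 9, column 4 = 6: row 9 has {1,2,3,4,5,7,8,9}; col 4 has {8,9}; box has {3,4,5,7,8,9} → only 6 remains.
row 1, column 4 = 3: row 1 has {1,2,4,5,7,8}; col 4 has {6,8,9}; box has {1,2,5,6,7,8,9} → only 3 remains.
row 2, column 4 = 4: row 2 has {1,2,7,8,9}; col 4 has {3,6,8,9}; box has {1,2,3,5,6,7,8,9} → only 4 remains.
row 2, column 7 = 5: row 2 has {1,2,4,7,8,9}; col 7 has {2,6,8,9}; box has {1,2,3,8} → only 5 remains.
row 2, column 8 = 6: row 2 has {1,2,4,5,7,8,9}; col 8 has {2,3,5,8}; box has {1,2,3,5,8} → only 6 remains.
row 4, column 4 = 7: row 4 has {1,2,5,6,8,9}; col 4 has {3,4,6,8,9}; box has {1,2,3,6,8,9} → only 7 remains.
row 4, column 8 = 4: row 4 has {1,2,5,6,7,8,9}; col 8 has {2,3,5,6,8}; box has {2,5,6,8,9} → only 4 remains.
row 5, column 4 = 5: row 5 has {2,3,6,8,9}; col 4 has {3,4,6,7,8,9}; box has {1,2,3,6,7,8,9} → only 5 remains.
row 5, column 5 = 4: row 5 has {2,3,5,6,8,9}; col 5 has {1,2,3,5,6,7,8,9}; box has {1,2,3,5,6,7,8,9} → only 4 remains.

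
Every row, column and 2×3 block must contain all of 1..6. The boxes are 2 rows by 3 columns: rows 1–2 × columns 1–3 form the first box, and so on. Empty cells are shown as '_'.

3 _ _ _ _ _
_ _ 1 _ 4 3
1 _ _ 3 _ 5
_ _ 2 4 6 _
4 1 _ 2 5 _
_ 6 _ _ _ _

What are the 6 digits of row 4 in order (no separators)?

532461

row 3, column 2 = 4: row 3 has {1,3,5}; col 2 has {1,6}; box has {1,2} → only 4 remains.
row 3, column 3 = 6: row 3 has {1,3,4,5}; col 3 has {1,2}; box has {1,2,4} → only 6 remains.
row 3, column 5 = 2: row 3 has {1,3,4,5,6}; col 5 has {4,5,6}; box has {3,4,5,6} → only 2 remains.
row 4, column 1 = 5: row 4 has {2,4,6}; col 1 has {1,3,4}; box has {1,2,4,6} → only 5 remains.
row 4, column 2 = 3: row 4 has {2,4,5,6}; col 2 has {1,4,6}; box has {1,2,4,5,6} → only 3 remains.
row 4, column 6 = 1: row 4 has {2,3,4,5,6}; col 6 has {3,5}; box has {2,3,4,5,6} → only 1 remains.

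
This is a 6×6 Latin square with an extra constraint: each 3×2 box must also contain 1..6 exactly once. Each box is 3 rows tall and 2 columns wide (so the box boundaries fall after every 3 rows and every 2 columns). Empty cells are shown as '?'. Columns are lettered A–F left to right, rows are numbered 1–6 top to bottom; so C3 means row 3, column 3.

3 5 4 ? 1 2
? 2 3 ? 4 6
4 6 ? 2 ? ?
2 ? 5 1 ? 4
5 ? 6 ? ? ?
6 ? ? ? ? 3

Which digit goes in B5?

D1 = 6: row 1 has {1,2,3,4,5}; col 4 has {1,2}; box has {2,3,4} → only 6 remains.
A2 = 1: row 2 has {2,3,4,6}; col 1 has {2,3,4,5,6}; box has {2,3,4,5,6} → only 1 remains.
D2 = 5: row 2 has {1,2,3,4,6}; col 4 has {1,2,6}; box has {2,3,4,6} → only 5 remains.
C3 = 1: row 3 has {2,4,6}; col 3 has {3,4,5,6}; box has {2,3,4,5,6} → only 1 remains.
F3 = 5: row 3 has {1,2,4,6}; col 6 has {2,3,4,6}; box has {1,2,4,6} → only 5 remains.
B4 = 3: row 4 has {1,2,4,5}; col 2 has {2,5,6}; box has {2,5,6} → only 3 remains.
E4 = 6: row 4 has {1,2,3,4,5}; col 5 has {1,4}; box has {3,4} → only 6 remains.
E5 = 2: row 5 has {5,6}; col 5 has {1,4,6}; box has {3,4,6} → only 2 remains.
F5 = 1: row 5 has {2,5,6}; col 6 has {2,3,4,5,6}; box has {2,3,4,6} → only 1 remains.
C6 = 2: row 6 has {3,6}; col 3 has {1,3,4,5,6}; box has {1,5,6} → only 2 remains.
D6 = 4: row 6 has {2,3,6}; col 4 has {1,2,5,6}; box has {1,2,5,6} → only 4 remains.
E6 = 5: row 6 has {2,3,4,6}; col 5 has {1,2,4,6}; box has {1,2,3,4,6} → only 5 remains.
E3 = 3: row 3 has {1,2,4,5,6}; col 5 has {1,2,4,5,6}; box has {1,2,4,5,6} → only 3 remains.
B5 = 4: row 5 has {1,2,5,6}; col 2 has {2,3,5,6}; box has {2,3,5,6} → only 4 remains.

4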